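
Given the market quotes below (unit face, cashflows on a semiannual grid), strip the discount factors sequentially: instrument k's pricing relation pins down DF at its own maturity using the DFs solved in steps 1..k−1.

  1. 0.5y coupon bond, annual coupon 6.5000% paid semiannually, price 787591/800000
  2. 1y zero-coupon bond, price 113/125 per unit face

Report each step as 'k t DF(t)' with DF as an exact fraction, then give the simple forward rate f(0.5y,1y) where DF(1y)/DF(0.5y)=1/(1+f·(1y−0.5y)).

step 1 [0.5y] bond c/2=13/400: DF=(787591/800000 − 13/400·(0))/(1+13/400) = 1907/2000 ≈ 0.953500
step 2 [1y] zero: DF = P = 113/125 ≈ 0.904000

1 1/2 1907/2000
2 1 113/125
f(0.5y,1y) = ((1907/2000)/(113/125) − 1)/(1/2) = 99/904 ≈ 10.9513%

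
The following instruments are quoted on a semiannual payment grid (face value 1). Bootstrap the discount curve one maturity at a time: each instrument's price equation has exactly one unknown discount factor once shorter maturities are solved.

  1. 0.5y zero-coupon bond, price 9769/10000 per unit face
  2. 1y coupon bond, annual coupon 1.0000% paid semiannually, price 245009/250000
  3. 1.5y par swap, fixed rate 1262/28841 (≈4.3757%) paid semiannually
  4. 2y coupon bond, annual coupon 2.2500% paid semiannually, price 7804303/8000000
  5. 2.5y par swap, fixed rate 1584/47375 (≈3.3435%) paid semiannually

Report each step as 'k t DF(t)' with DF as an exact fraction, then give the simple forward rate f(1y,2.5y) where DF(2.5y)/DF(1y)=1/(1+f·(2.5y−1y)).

step 1 [0.5y] zero: DF = P = 9769/10000 ≈ 0.976900
step 2 [1y] bond c/2=1/200: DF=(245009/250000 − 1/200·(0.976900))/(1+1/200) = 9703/10000 ≈ 0.970300
step 3 [1.5y] swap r/2=631/28841: DF=(1 − 631/28841·(0.976900+0.970300))/(1+631/28841) = 9369/10000 ≈ 0.936900
step 4 [2y] bond c/2=9/800: DF=(7804303/8000000 − 9/800·(0.976900+0.970300+0.936900))/(1+9/800) = 4663/5000 ≈ 0.932600
step 5 [2.5y] swap r/2=792/47375: DF=(1 − 792/47375·(0.976900+0.970300+0.936900+0.932600))/(1+792/47375) = 1151/1250 ≈ 0.920800

1 1/2 9769/10000
2 1 9703/10000
3 3/2 9369/10000
4 2 4663/5000
5 5/2 1151/1250
f(1y,2.5y) = ((9703/10000)/(1151/1250) − 1)/(3/2) = 165/4604 ≈ 3.5838%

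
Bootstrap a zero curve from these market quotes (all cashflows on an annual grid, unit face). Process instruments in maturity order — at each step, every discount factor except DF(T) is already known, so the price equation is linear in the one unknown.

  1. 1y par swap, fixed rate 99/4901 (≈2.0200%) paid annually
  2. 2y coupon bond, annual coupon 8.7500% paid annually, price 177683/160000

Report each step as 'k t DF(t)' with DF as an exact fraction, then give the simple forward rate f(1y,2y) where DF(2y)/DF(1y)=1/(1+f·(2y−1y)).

step 1 [1y] swap r/1=99/4901: DF=(1 − 99/4901·(0))/(1+99/4901) = 4901/5000 ≈ 0.980200
step 2 [2y] bond c/1=7/80: DF=(177683/160000 − 7/80·(0.980200))/(1+7/80) = 9423/10000 ≈ 0.942300

1 1 4901/5000
2 2 9423/10000
f(1y,2y) = ((4901/5000)/(9423/10000) − 1)/(1) = 379/9423 ≈ 4.0221%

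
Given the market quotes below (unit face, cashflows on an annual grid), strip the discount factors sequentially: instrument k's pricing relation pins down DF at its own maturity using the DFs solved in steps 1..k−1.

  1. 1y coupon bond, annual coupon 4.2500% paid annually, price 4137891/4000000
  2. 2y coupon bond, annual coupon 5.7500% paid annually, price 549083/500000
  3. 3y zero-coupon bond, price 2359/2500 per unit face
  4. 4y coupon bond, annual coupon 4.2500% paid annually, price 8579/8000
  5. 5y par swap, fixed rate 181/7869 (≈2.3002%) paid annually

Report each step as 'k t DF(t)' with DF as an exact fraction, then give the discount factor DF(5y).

step 1 [1y] bond c/1=17/400: DF=(4137891/4000000 − 17/400·(0))/(1+17/400) = 9923/10000 ≈ 0.992300
step 2 [2y] bond c/1=23/400: DF=(549083/500000 − 23/400·(0.992300))/(1+23/400) = 1969/2000 ≈ 0.984500
step 3 [3y] zero: DF = P = 2359/2500 ≈ 0.943600
step 4 [4y] bond c/1=17/400: DF=(8579/8000 − 17/400·(0.992300+0.984500+0.943600))/(1+17/400) = 1137/1250 ≈ 0.909600
step 5 [5y] swap r/1=181/7869: DF=(1 − 181/7869·(0.992300+0.984500+0.943600+0.909600))/(1+181/7869) = 4457/5000 ≈ 0.891400

1 1 9923/10000
2 2 1969/2000
3 3 2359/2500
4 4 1137/1250
5 5 4457/5000
DF(5y) = 4457/5000 ≈ 0.891400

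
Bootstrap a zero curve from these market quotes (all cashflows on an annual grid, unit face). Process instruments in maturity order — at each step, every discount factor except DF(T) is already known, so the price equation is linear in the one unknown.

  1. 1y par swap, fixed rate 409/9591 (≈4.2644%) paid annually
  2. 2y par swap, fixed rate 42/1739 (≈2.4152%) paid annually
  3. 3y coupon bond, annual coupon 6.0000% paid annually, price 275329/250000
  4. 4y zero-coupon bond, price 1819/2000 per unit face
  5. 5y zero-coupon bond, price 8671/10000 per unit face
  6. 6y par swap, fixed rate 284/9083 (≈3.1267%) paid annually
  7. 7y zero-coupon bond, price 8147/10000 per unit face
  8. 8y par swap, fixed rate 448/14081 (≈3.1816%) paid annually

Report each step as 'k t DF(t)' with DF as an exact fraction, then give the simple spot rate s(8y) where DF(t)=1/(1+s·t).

1 1 9591/10000
2 2 4769/5000
3 3 9307/10000
4 4 1819/2000
5 5 8671/10000
6 6 1037/1250
7 7 8147/10000
8 8 97/125
s(8y) = (1/(97/125) − 1)/(8) = 7/194 ≈ 3.6082%

step 1 [1y] swap r/1=409/9591: DF=(1 − 409/9591·(0))/(1+409/9591) = 9591/10000 ≈ 0.959100
step 2 [2y] swap r/1=42/1739: DF=(1 − 42/1739·(0.959100))/(1+42/1739) = 4769/5000 ≈ 0.953800
step 3 [3y] bond c/1=3/50: DF=(275329/250000 − 3/50·(0.959100+0.953800))/(1+3/50) = 9307/10000 ≈ 0.930700
step 4 [4y] zero: DF = P = 1819/2000 ≈ 0.909500
step 5 [5y] zero: DF = P = 8671/10000 ≈ 0.867100
step 6 [6y] swap r/1=284/9083: DF=(1 − 284/9083·(0.959100+0.953800+0.930700+0.909500+0.867100))/(1+284/9083) = 1037/1250 ≈ 0.829600
step 7 [7y] zero: DF = P = 8147/10000 ≈ 0.814700
step 8 [8y] swap r/1=448/14081: DF=(1 − 448/14081·(0.959100+0.953800+0.930700+0.909500+0.867100+0.829600+0.814700))/(1+448/14081) = 97/125 ≈ 0.776000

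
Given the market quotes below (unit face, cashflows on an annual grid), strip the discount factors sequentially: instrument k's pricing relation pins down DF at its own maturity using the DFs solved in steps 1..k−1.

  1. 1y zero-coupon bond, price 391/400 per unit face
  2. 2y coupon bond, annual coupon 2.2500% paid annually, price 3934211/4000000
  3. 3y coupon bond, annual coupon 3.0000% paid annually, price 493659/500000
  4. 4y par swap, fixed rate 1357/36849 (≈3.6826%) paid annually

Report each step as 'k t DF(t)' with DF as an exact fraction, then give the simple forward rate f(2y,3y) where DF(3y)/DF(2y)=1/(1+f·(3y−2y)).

step 1 [1y] zero: DF = P = 391/400 ≈ 0.977500
step 2 [2y] bond c/1=9/400: DF=(3934211/4000000 − 9/400·(0.977500))/(1+9/400) = 2351/2500 ≈ 0.940400
step 3 [3y] bond c/1=3/100: DF=(493659/500000 − 3/100·(0.977500+0.940400))/(1+3/100) = 9027/10000 ≈ 0.902700
step 4 [4y] swap r/1=1357/36849: DF=(1 − 1357/36849·(0.977500+0.940400+0.902700))/(1+1357/36849) = 8643/10000 ≈ 0.864300

1 1 391/400
2 2 2351/2500
3 3 9027/10000
4 4 8643/10000
f(2y,3y) = ((2351/2500)/(9027/10000) − 1)/(1) = 377/9027 ≈ 4.1764%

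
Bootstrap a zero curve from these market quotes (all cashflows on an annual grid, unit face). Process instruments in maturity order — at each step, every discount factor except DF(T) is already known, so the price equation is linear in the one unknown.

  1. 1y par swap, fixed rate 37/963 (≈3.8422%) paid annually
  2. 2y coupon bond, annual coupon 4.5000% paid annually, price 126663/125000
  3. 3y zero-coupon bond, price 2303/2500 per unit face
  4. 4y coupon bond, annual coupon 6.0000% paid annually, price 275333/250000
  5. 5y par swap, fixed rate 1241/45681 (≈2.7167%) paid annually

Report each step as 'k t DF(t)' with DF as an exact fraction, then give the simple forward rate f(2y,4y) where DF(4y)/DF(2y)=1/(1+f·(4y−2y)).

1 1 963/1000
2 2 4641/5000
3 3 2303/2500
4 4 4399/5000
5 5 8759/10000
f(2y,4y) = ((4641/5000)/(4399/5000) − 1)/(2) = 121/4399 ≈ 2.7506%

step 1 [1y] swap r/1=37/963: DF=(1 − 37/963·(0))/(1+37/963) = 963/1000 ≈ 0.963000
step 2 [2y] bond c/1=9/200: DF=(126663/125000 − 9/200·(0.963000))/(1+9/200) = 4641/5000 ≈ 0.928200
step 3 [3y] zero: DF = P = 2303/2500 ≈ 0.921200
step 4 [4y] bond c/1=3/50: DF=(275333/250000 − 3/50·(0.963000+0.928200+0.921200))/(1+3/50) = 4399/5000 ≈ 0.879800
step 5 [5y] swap r/1=1241/45681: DF=(1 − 1241/45681·(0.963000+0.928200+0.921200+0.879800))/(1+1241/45681) = 8759/10000 ≈ 0.875900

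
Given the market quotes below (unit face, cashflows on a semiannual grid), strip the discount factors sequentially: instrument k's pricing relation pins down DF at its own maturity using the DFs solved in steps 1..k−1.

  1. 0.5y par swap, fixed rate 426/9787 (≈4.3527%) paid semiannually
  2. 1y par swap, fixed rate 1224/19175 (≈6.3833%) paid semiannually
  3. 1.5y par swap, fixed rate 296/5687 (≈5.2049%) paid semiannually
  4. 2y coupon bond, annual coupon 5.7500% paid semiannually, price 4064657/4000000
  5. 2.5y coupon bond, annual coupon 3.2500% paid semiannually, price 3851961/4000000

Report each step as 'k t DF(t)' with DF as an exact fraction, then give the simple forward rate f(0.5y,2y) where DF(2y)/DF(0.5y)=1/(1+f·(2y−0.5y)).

1 1/2 9787/10000
2 1 2347/2500
3 3/2 463/500
4 2 9083/10000
5 5/2 2219/2500
f(0.5y,2y) = ((9787/10000)/(9083/10000) − 1)/(3/2) = 1408/27249 ≈ 5.1672%

step 1 [0.5y] swap r/2=213/9787: DF=(1 − 213/9787·(0))/(1+213/9787) = 9787/10000 ≈ 0.978700
step 2 [1y] swap r/2=612/19175: DF=(1 − 612/19175·(0.978700))/(1+612/19175) = 2347/2500 ≈ 0.938800
step 3 [1.5y] swap r/2=148/5687: DF=(1 − 148/5687·(0.978700+0.938800))/(1+148/5687) = 463/500 ≈ 0.926000
step 4 [2y] bond c/2=23/800: DF=(4064657/4000000 − 23/800·(0.978700+0.938800+0.926000))/(1+23/800) = 9083/10000 ≈ 0.908300
step 5 [2.5y] bond c/2=13/800: DF=(3851961/4000000 − 13/800·(0.978700+0.938800+0.926000+0.908300))/(1+13/800) = 2219/2500 ≈ 0.887600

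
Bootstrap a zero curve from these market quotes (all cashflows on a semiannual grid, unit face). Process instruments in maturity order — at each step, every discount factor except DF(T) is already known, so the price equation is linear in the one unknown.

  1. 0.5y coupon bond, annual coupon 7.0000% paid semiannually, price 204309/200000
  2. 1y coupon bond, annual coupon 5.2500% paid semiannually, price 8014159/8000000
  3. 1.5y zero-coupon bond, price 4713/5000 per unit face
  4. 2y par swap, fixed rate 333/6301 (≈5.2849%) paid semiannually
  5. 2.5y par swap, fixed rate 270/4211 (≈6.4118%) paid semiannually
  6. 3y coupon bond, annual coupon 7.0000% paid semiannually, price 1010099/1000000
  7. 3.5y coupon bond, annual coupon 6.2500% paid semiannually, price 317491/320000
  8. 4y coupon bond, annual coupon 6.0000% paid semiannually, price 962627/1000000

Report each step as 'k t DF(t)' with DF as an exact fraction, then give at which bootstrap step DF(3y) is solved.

1 1/2 987/1000
2 1 9509/10000
3 3/2 4713/5000
4 2 9001/10000
5 5/2 1703/2000
6 3 8193/10000
7 7/2 7969/10000
8 4 3763/5000
DF(3y) is solved at step 6

step 1 [0.5y] bond c/2=7/200: DF=(204309/200000 − 7/200·(0))/(1+7/200) = 987/1000 ≈ 0.987000
step 2 [1y] bond c/2=21/800: DF=(8014159/8000000 − 21/800·(0.987000))/(1+21/800) = 9509/10000 ≈ 0.950900
step 3 [1.5y] zero: DF = P = 4713/5000 ≈ 0.942600
step 4 [2y] swap r/2=333/12602: DF=(1 − 333/12602·(0.987000+0.950900+0.942600))/(1+333/12602) = 9001/10000 ≈ 0.900100
step 5 [2.5y] swap r/2=135/4211: DF=(1 − 135/4211·(0.987000+0.950900+0.942600+0.900100))/(1+135/4211) = 1703/2000 ≈ 0.851500
step 6 [3y] bond c/2=7/200: DF=(1010099/1000000 − 7/200·(0.987000+0.950900+0.942600+0.900100+0.851500))/(1+7/200) = 8193/10000 ≈ 0.819300
step 7 [3.5y] bond c/2=1/32: DF=(317491/320000 − 1/32·(0.987000+0.950900+0.942600+0.900100+0.851500+0.819300))/(1+1/32) = 7969/10000 ≈ 0.796900
step 8 [4y] bond c/2=3/100: DF=(962627/1000000 − 3/100·(0.987000+0.950900+0.942600+0.900100+0.851500+0.819300+0.796900))/(1+3/100) = 3763/5000 ≈ 0.752600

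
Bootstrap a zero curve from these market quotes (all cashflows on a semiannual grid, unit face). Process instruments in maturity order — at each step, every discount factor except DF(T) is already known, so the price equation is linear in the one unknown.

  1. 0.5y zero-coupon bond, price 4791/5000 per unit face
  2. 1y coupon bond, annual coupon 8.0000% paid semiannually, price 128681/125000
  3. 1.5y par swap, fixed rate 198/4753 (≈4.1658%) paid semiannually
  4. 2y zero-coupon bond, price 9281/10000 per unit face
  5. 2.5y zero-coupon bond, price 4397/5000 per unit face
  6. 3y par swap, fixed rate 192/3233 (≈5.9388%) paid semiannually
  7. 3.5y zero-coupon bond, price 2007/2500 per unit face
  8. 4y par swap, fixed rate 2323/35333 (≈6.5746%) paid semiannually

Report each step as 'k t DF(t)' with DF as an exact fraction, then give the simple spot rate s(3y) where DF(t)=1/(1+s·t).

step 1 [0.5y] zero: DF = P = 4791/5000 ≈ 0.958200
step 2 [1y] bond c/2=1/25: DF=(128681/125000 − 1/25·(0.958200))/(1+1/25) = 953/1000 ≈ 0.953000
step 3 [1.5y] swap r/2=99/4753: DF=(1 − 99/4753·(0.958200+0.953000))/(1+99/4753) = 4703/5000 ≈ 0.940600
step 4 [2y] zero: DF = P = 9281/10000 ≈ 0.928100
step 5 [2.5y] zero: DF = P = 4397/5000 ≈ 0.879400
step 6 [3y] swap r/2=96/3233: DF=(1 − 96/3233·(0.958200+0.953000+0.940600+0.928100+0.879400))/(1+96/3233) = 523/625 ≈ 0.836800
step 7 [3.5y] zero: DF = P = 2007/2500 ≈ 0.802800
step 8 [4y] swap r/2=2323/70666: DF=(1 − 2323/70666·(0.958200+0.953000+0.940600+0.928100+0.879400+0.836800+0.802800))/(1+2323/70666) = 7677/10000 ≈ 0.767700

1 1/2 4791/5000
2 1 953/1000
3 3/2 4703/5000
4 2 9281/10000
5 5/2 4397/5000
6 3 523/625
7 7/2 2007/2500
8 4 7677/10000
s(3y) = (1/(523/625) − 1)/(3) = 34/523 ≈ 6.5010%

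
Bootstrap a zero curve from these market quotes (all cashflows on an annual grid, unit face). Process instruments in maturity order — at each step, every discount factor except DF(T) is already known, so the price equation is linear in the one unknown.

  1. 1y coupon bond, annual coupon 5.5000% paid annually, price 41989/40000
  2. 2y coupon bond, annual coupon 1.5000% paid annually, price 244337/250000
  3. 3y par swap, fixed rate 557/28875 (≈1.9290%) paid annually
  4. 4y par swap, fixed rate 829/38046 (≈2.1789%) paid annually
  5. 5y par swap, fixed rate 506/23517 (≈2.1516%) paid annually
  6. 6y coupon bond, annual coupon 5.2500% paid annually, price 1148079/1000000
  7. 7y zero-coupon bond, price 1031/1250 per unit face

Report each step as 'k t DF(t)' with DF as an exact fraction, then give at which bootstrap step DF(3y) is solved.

1 1 199/200
2 2 4741/5000
3 3 9443/10000
4 4 9171/10000
5 5 2247/2500
6 6 4281/5000
7 7 1031/1250
DF(3y) is solved at step 3

step 1 [1y] bond c/1=11/200: DF=(41989/40000 − 11/200·(0))/(1+11/200) = 199/200 ≈ 0.995000
step 2 [2y] bond c/1=3/200: DF=(244337/250000 − 3/200·(0.995000))/(1+3/200) = 4741/5000 ≈ 0.948200
step 3 [3y] swap r/1=557/28875: DF=(1 − 557/28875·(0.995000+0.948200))/(1+557/28875) = 9443/10000 ≈ 0.944300
step 4 [4y] swap r/1=829/38046: DF=(1 − 829/38046·(0.995000+0.948200+0.944300))/(1+829/38046) = 9171/10000 ≈ 0.917100
step 5 [5y] swap r/1=506/23517: DF=(1 − 506/23517·(0.995000+0.948200+0.944300+0.917100))/(1+506/23517) = 2247/2500 ≈ 0.898800
step 6 [6y] bond c/1=21/400: DF=(1148079/1000000 − 21/400·(0.995000+0.948200+0.944300+0.917100+0.898800))/(1+21/400) = 4281/5000 ≈ 0.856200
step 7 [7y] zero: DF = P = 1031/1250 ≈ 0.824800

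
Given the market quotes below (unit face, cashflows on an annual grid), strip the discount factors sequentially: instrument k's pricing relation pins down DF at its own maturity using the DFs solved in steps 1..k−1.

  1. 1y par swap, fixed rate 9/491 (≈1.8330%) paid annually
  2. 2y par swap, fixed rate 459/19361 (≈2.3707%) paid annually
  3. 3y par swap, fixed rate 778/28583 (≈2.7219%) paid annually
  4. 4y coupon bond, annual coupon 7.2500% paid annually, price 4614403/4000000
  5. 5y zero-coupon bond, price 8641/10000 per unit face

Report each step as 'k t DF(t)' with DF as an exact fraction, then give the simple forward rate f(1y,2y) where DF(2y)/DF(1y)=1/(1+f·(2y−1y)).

step 1 [1y] swap r/1=9/491: DF=(1 − 9/491·(0))/(1+9/491) = 491/500 ≈ 0.982000
step 2 [2y] swap r/1=459/19361: DF=(1 − 459/19361·(0.982000))/(1+459/19361) = 9541/10000 ≈ 0.954100
step 3 [3y] swap r/1=778/28583: DF=(1 − 778/28583·(0.982000+0.954100))/(1+778/28583) = 4611/5000 ≈ 0.922200
step 4 [4y] bond c/1=29/400: DF=(4614403/4000000 − 29/400·(0.982000+0.954100+0.922200))/(1+29/400) = 1103/1250 ≈ 0.882400
step 5 [5y] zero: DF = P = 8641/10000 ≈ 0.864100

1 1 491/500
2 2 9541/10000
3 3 4611/5000
4 4 1103/1250
5 5 8641/10000
f(1y,2y) = ((491/500)/(9541/10000) − 1)/(1) = 279/9541 ≈ 2.9242%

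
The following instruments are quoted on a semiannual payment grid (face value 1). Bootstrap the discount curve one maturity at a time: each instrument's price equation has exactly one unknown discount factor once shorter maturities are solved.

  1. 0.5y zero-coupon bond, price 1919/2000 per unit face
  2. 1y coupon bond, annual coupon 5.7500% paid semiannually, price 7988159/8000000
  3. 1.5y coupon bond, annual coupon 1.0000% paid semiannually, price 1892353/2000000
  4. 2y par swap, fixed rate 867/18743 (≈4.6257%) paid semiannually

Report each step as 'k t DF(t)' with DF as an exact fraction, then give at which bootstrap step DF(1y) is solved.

step 1 [0.5y] zero: DF = P = 1919/2000 ≈ 0.959500
step 2 [1y] bond c/2=23/800: DF=(7988159/8000000 − 23/800·(0.959500))/(1+23/800) = 4719/5000 ≈ 0.943800
step 3 [1.5y] bond c/2=1/200: DF=(1892353/2000000 − 1/200·(0.959500+0.943800))/(1+1/200) = 233/250 ≈ 0.932000
step 4 [2y] swap r/2=867/37486: DF=(1 − 867/37486·(0.959500+0.943800+0.932000))/(1+867/37486) = 9133/10000 ≈ 0.913300

1 1/2 1919/2000
2 1 4719/5000
3 3/2 233/250
4 2 9133/10000
DF(1y) is solved at step 2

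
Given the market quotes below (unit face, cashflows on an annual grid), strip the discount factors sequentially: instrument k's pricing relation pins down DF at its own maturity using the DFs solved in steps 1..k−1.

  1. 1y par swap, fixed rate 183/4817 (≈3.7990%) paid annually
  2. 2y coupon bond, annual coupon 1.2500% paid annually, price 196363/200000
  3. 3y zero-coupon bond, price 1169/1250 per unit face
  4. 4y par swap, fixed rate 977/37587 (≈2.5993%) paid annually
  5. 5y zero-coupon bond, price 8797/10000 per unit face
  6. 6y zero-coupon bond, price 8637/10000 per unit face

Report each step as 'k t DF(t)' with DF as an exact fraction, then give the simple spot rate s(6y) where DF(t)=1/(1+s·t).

step 1 [1y] swap r/1=183/4817: DF=(1 − 183/4817·(0))/(1+183/4817) = 4817/5000 ≈ 0.963400
step 2 [2y] bond c/1=1/80: DF=(196363/200000 − 1/80·(0.963400))/(1+1/80) = 4789/5000 ≈ 0.957800
step 3 [3y] zero: DF = P = 1169/1250 ≈ 0.935200
step 4 [4y] swap r/1=977/37587: DF=(1 − 977/37587·(0.963400+0.957800+0.935200))/(1+977/37587) = 9023/10000 ≈ 0.902300
step 5 [5y] zero: DF = P = 8797/10000 ≈ 0.879700
step 6 [6y] zero: DF = P = 8637/10000 ≈ 0.863700

1 1 4817/5000
2 2 4789/5000
3 3 1169/1250
4 4 9023/10000
5 5 8797/10000
6 6 8637/10000
s(6y) = (1/(8637/10000) − 1)/(6) = 1363/51822 ≈ 2.6302%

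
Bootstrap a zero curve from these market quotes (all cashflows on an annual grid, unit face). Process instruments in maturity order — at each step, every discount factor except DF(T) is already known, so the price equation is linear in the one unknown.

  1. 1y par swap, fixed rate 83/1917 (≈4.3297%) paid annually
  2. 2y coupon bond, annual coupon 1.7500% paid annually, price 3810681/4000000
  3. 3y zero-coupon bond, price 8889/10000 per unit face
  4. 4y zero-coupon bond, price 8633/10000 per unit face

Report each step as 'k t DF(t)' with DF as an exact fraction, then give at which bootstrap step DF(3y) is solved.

step 1 [1y] swap r/1=83/1917: DF=(1 − 83/1917·(0))/(1+83/1917) = 1917/2000 ≈ 0.958500
step 2 [2y] bond c/1=7/400: DF=(3810681/4000000 − 7/400·(0.958500))/(1+7/400) = 4599/5000 ≈ 0.919800
step 3 [3y] zero: DF = P = 8889/10000 ≈ 0.888900
step 4 [4y] zero: DF = P = 8633/10000 ≈ 0.863300

1 1 1917/2000
2 2 4599/5000
3 3 8889/10000
4 4 8633/10000
DF(3y) is solved at step 3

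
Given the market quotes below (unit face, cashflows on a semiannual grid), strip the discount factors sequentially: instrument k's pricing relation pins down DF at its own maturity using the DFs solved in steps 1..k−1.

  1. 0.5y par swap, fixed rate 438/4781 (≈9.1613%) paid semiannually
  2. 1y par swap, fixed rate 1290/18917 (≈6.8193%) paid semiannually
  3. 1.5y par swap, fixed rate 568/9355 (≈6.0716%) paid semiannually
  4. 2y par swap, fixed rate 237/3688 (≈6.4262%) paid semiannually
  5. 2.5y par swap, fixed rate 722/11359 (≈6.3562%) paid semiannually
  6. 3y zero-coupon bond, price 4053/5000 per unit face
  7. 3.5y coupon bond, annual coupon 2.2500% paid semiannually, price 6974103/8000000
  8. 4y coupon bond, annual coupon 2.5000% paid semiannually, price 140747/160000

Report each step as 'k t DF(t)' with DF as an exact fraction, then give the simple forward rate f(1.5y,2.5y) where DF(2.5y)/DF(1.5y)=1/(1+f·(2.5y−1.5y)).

1 1/2 4781/5000
2 1 1871/2000
3 3/2 2287/2500
4 2 1763/2000
5 5/2 2139/2500
6 3 4053/5000
7 7/2 321/400
8 4 991/1250
f(1.5y,2.5y) = ((2287/2500)/(2139/2500) − 1)/(1) = 148/2139 ≈ 6.9191%

step 1 [0.5y] swap r/2=219/4781: DF=(1 − 219/4781·(0))/(1+219/4781) = 4781/5000 ≈ 0.956200
step 2 [1y] swap r/2=645/18917: DF=(1 − 645/18917·(0.956200))/(1+645/18917) = 1871/2000 ≈ 0.935500
step 3 [1.5y] swap r/2=284/9355: DF=(1 − 284/9355·(0.956200+0.935500))/(1+284/9355) = 2287/2500 ≈ 0.914800
step 4 [2y] swap r/2=237/7376: DF=(1 − 237/7376·(0.956200+0.935500+0.914800))/(1+237/7376) = 1763/2000 ≈ 0.881500
step 5 [2.5y] swap r/2=361/11359: DF=(1 − 361/11359·(0.956200+0.935500+0.914800+0.881500))/(1+361/11359) = 2139/2500 ≈ 0.855600
step 6 [3y] zero: DF = P = 4053/5000 ≈ 0.810600
step 7 [3.5y] bond c/2=9/800: DF=(6974103/8000000 − 9/800·(0.956200+0.935500+0.914800+0.881500+0.855600+0.810600))/(1+9/800) = 321/400 ≈ 0.802500
step 8 [4y] bond c/2=1/80: DF=(140747/160000 − 1/80·(0.956200+0.935500+0.914800+0.881500+0.855600+0.810600+0.802500))/(1+1/80) = 991/1250 ≈ 0.792800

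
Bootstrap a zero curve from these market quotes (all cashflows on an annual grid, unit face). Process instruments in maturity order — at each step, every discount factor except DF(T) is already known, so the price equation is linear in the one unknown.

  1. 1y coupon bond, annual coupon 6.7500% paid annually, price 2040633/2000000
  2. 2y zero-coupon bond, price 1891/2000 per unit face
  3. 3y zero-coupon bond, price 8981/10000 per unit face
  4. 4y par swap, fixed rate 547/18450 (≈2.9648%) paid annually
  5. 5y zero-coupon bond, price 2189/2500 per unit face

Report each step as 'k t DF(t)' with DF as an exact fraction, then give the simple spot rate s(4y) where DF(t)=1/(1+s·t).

step 1 [1y] bond c/1=27/400: DF=(2040633/2000000 − 27/400·(0))/(1+27/400) = 4779/5000 ≈ 0.955800
step 2 [2y] zero: DF = P = 1891/2000 ≈ 0.945500
step 3 [3y] zero: DF = P = 8981/10000 ≈ 0.898100
step 4 [4y] swap r/1=547/18450: DF=(1 − 547/18450·(0.955800+0.945500+0.898100))/(1+547/18450) = 4453/5000 ≈ 0.890600
step 5 [5y] zero: DF = P = 2189/2500 ≈ 0.875600

1 1 4779/5000
2 2 1891/2000
3 3 8981/10000
4 4 4453/5000
5 5 2189/2500
s(4y) = (1/(4453/5000) − 1)/(4) = 547/17812 ≈ 3.0710%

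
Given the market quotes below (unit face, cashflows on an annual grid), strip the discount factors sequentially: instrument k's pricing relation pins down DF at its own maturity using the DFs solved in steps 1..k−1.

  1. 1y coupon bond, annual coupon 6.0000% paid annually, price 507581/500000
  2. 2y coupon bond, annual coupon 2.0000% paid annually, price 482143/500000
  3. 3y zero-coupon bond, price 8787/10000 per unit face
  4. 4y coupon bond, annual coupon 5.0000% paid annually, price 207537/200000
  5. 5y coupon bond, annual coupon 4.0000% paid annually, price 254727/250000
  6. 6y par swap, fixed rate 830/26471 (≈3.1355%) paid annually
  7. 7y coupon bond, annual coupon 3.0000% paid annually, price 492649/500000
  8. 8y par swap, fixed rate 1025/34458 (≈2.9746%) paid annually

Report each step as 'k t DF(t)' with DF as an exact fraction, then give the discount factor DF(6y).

step 1 [1y] bond c/1=3/50: DF=(507581/500000 − 3/50·(0))/(1+3/50) = 9577/10000 ≈ 0.957700
step 2 [2y] bond c/1=1/50: DF=(482143/500000 − 1/50·(0.957700))/(1+1/50) = 4633/5000 ≈ 0.926600
step 3 [3y] zero: DF = P = 8787/10000 ≈ 0.878700
step 4 [4y] bond c/1=1/20: DF=(207537/200000 − 1/20·(0.957700+0.926600+0.878700))/(1+1/20) = 8567/10000 ≈ 0.856700
step 5 [5y] bond c/1=1/25: DF=(254727/250000 − 1/25·(0.957700+0.926600+0.878700+0.856700))/(1+1/25) = 1681/2000 ≈ 0.840500
step 6 [6y] swap r/1=830/26471: DF=(1 − 830/26471·(0.957700+0.926600+0.878700+0.856700+0.840500))/(1+830/26471) = 417/500 ≈ 0.834000
step 7 [7y] bond c/1=3/100: DF=(492649/500000 − 3/100·(0.957700+0.926600+0.878700+0.856700+0.840500+0.834000))/(1+3/100) = 1003/1250 ≈ 0.802400
step 8 [8y] swap r/1=1025/34458: DF=(1 − 1025/34458·(0.957700+0.926600+0.878700+0.856700+0.840500+0.834000+0.802400))/(1+1025/34458) = 159/200 ≈ 0.795000

1 1 9577/10000
2 2 4633/5000
3 3 8787/10000
4 4 8567/10000
5 5 1681/2000
6 6 417/500
7 7 1003/1250
8 8 159/200
DF(6y) = 417/500 ≈ 0.834000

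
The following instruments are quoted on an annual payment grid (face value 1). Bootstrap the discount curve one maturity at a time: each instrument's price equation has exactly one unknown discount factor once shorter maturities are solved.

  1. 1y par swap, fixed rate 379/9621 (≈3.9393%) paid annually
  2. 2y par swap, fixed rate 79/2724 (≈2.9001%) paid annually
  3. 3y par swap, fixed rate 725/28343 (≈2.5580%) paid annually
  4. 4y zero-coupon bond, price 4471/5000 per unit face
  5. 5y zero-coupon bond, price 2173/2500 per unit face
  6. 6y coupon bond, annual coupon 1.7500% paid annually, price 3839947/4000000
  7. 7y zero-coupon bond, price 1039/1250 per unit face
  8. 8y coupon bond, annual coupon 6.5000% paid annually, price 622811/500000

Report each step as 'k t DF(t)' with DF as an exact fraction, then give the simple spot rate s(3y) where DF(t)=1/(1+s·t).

step 1 [1y] swap r/1=379/9621: DF=(1 − 379/9621·(0))/(1+379/9621) = 9621/10000 ≈ 0.962100
step 2 [2y] swap r/1=79/2724: DF=(1 − 79/2724·(0.962100))/(1+79/2724) = 9447/10000 ≈ 0.944700
step 3 [3y] swap r/1=725/28343: DF=(1 − 725/28343·(0.962100+0.944700))/(1+725/28343) = 371/400 ≈ 0.927500
step 4 [4y] zero: DF = P = 4471/5000 ≈ 0.894200
step 5 [5y] zero: DF = P = 2173/2500 ≈ 0.869200
step 6 [6y] bond c/1=7/400: DF=(3839947/4000000 − 7/400·(0.962100+0.944700+0.927500+0.894200+0.869200))/(1+7/400) = 2161/2500 ≈ 0.864400
step 7 [7y] zero: DF = P = 1039/1250 ≈ 0.831200
step 8 [8y] bond c/1=13/200: DF=(622811/500000 − 13/200·(0.962100+0.944700+0.927500+0.894200+0.869200+0.864400+0.831200))/(1+13/200) = 1571/2000 ≈ 0.785500

1 1 9621/10000
2 2 9447/10000
3 3 371/400
4 4 4471/5000
5 5 2173/2500
6 6 2161/2500
7 7 1039/1250
8 8 1571/2000
s(3y) = (1/(371/400) − 1)/(3) = 29/1113 ≈ 2.6056%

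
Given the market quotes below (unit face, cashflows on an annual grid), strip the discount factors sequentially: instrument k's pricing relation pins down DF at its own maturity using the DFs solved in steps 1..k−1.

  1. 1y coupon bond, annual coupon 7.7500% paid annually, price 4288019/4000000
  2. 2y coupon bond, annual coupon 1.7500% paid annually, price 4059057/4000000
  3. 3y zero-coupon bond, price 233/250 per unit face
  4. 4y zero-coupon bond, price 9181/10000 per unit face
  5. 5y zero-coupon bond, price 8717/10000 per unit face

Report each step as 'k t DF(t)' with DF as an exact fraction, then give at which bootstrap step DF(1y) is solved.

1 1 9949/10000
2 2 4901/5000
3 3 233/250
4 4 9181/10000
5 5 8717/10000
DF(1y) is solved at step 1

step 1 [1y] bond c/1=31/400: DF=(4288019/4000000 − 31/400·(0))/(1+31/400) = 9949/10000 ≈ 0.994900
step 2 [2y] bond c/1=7/400: DF=(4059057/4000000 − 7/400·(0.994900))/(1+7/400) = 4901/5000 ≈ 0.980200
step 3 [3y] zero: DF = P = 233/250 ≈ 0.932000
step 4 [4y] zero: DF = P = 9181/10000 ≈ 0.918100
step 5 [5y] zero: DF = P = 8717/10000 ≈ 0.871700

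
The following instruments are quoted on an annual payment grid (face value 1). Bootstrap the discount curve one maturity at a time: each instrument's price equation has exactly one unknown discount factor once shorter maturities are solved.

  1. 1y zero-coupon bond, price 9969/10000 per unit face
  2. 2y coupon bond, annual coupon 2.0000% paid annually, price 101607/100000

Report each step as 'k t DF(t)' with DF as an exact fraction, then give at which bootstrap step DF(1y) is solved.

step 1 [1y] zero: DF = P = 9969/10000 ≈ 0.996900
step 2 [2y] bond c/1=1/50: DF=(101607/100000 − 1/50·(0.996900))/(1+1/50) = 4883/5000 ≈ 0.976600

1 1 9969/10000
2 2 4883/5000
DF(1y) is solved at step 1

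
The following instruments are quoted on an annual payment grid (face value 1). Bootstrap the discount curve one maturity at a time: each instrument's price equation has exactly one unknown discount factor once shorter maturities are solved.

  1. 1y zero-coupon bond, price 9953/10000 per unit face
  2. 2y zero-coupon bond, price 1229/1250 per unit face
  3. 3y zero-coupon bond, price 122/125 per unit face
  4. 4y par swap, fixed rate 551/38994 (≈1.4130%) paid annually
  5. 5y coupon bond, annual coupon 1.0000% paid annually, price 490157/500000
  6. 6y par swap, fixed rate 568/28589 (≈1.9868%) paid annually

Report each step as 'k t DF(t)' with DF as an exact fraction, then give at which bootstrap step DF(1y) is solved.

1 1 9953/10000
2 2 1229/1250
3 3 122/125
4 4 9449/10000
5 5 233/250
6 6 554/625
DF(1y) is solved at step 1

step 1 [1y] zero: DF = P = 9953/10000 ≈ 0.995300
step 2 [2y] zero: DF = P = 1229/1250 ≈ 0.983200
step 3 [3y] zero: DF = P = 122/125 ≈ 0.976000
step 4 [4y] swap r/1=551/38994: DF=(1 − 551/38994·(0.995300+0.983200+0.976000))/(1+551/38994) = 9449/10000 ≈ 0.944900
step 5 [5y] bond c/1=1/100: DF=(490157/500000 − 1/100·(0.995300+0.983200+0.976000+0.944900))/(1+1/100) = 233/250 ≈ 0.932000
step 6 [6y] swap r/1=568/28589: DF=(1 − 568/28589·(0.995300+0.983200+0.976000+0.944900+0.932000))/(1+568/28589) = 554/625 ≈ 0.886400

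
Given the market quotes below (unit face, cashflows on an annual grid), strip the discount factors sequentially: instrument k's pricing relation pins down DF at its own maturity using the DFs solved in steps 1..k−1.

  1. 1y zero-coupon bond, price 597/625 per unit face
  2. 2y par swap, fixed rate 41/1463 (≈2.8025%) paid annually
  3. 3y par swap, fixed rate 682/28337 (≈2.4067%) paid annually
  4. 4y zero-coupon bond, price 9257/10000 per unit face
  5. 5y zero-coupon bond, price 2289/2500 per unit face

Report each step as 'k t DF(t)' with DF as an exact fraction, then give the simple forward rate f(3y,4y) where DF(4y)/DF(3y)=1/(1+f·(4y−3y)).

1 1 597/625
2 2 9467/10000
3 3 4659/5000
4 4 9257/10000
5 5 2289/2500
f(3y,4y) = ((4659/5000)/(9257/10000) − 1)/(1) = 61/9257 ≈ 0.6590%

step 1 [1y] zero: DF = P = 597/625 ≈ 0.955200
step 2 [2y] swap r/1=41/1463: DF=(1 − 41/1463·(0.955200))/(1+41/1463) = 9467/10000 ≈ 0.946700
step 3 [3y] swap r/1=682/28337: DF=(1 − 682/28337·(0.955200+0.946700))/(1+682/28337) = 4659/5000 ≈ 0.931800
step 4 [4y] zero: DF = P = 9257/10000 ≈ 0.925700
step 5 [5y] zero: DF = P = 2289/2500 ≈ 0.915600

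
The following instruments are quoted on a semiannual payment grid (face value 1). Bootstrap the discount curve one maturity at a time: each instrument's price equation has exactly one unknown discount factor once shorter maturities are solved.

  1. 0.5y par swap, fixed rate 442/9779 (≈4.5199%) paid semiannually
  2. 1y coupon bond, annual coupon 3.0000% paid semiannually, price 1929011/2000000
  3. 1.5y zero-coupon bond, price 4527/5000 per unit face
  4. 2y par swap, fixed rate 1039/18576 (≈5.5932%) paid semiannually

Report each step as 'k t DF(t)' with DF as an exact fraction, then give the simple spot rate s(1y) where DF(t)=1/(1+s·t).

step 1 [0.5y] swap r/2=221/9779: DF=(1 − 221/9779·(0))/(1+221/9779) = 9779/10000 ≈ 0.977900
step 2 [1y] bond c/2=3/200: DF=(1929011/2000000 − 3/200·(0.977900))/(1+3/200) = 4679/5000 ≈ 0.935800
step 3 [1.5y] zero: DF = P = 4527/5000 ≈ 0.905400
step 4 [2y] swap r/2=1039/37152: DF=(1 − 1039/37152·(0.977900+0.935800+0.905400))/(1+1039/37152) = 8961/10000 ≈ 0.896100

1 1/2 9779/10000
2 1 4679/5000
3 3/2 4527/5000
4 2 8961/10000
s(1y) = (1/(4679/5000) − 1)/(1) = 321/4679 ≈ 6.8604%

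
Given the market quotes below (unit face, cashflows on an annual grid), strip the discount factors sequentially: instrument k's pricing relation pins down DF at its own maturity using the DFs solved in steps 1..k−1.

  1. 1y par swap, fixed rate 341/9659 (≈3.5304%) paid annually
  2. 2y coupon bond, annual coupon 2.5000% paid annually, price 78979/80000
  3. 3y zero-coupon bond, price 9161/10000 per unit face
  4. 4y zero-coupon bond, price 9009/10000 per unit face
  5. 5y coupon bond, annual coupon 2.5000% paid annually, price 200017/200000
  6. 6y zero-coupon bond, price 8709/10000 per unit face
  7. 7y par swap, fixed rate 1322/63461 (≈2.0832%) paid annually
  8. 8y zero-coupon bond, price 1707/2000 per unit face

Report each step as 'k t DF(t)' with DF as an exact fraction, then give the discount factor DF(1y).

step 1 [1y] swap r/1=341/9659: DF=(1 − 341/9659·(0))/(1+341/9659) = 9659/10000 ≈ 0.965900
step 2 [2y] bond c/1=1/40: DF=(78979/80000 − 1/40·(0.965900))/(1+1/40) = 2349/2500 ≈ 0.939600
step 3 [3y] zero: DF = P = 9161/10000 ≈ 0.916100
step 4 [4y] zero: DF = P = 9009/10000 ≈ 0.900900
step 5 [5y] bond c/1=1/40: DF=(200017/200000 − 1/40·(0.965900+0.939600+0.916100+0.900900))/(1+1/40) = 8849/10000 ≈ 0.884900
step 6 [6y] zero: DF = P = 8709/10000 ≈ 0.870900
step 7 [7y] swap r/1=1322/63461: DF=(1 − 1322/63461·(0.965900+0.939600+0.916100+0.900900+0.884900+0.870900))/(1+1322/63461) = 4339/5000 ≈ 0.867800
step 8 [8y] zero: DF = P = 1707/2000 ≈ 0.853500

1 1 9659/10000
2 2 2349/2500
3 3 9161/10000
4 4 9009/10000
5 5 8849/10000
6 6 8709/10000
7 7 4339/5000
8 8 1707/2000
DF(1y) = 9659/10000 ≈ 0.965900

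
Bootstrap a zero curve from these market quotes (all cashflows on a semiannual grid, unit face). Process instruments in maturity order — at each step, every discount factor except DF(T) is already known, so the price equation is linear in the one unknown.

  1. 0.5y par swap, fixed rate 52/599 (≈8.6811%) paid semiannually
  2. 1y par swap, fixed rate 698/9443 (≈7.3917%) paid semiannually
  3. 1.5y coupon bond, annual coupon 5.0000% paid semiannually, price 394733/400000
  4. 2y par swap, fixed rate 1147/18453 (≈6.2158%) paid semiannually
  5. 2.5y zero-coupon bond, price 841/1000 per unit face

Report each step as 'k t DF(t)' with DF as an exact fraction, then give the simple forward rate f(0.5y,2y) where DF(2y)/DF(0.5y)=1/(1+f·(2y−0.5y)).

1 1/2 599/625
2 1 4651/5000
3 3/2 9167/10000
4 2 8853/10000
5 5/2 841/1000
f(0.5y,2y) = ((599/625)/(8853/10000) − 1)/(3/2) = 1462/26559 ≈ 5.5047%

step 1 [0.5y] swap r/2=26/599: DF=(1 − 26/599·(0))/(1+26/599) = 599/625 ≈ 0.958400
step 2 [1y] swap r/2=349/9443: DF=(1 − 349/9443·(0.958400))/(1+349/9443) = 4651/5000 ≈ 0.930200
step 3 [1.5y] bond c/2=1/40: DF=(394733/400000 − 1/40·(0.958400+0.930200))/(1+1/40) = 9167/10000 ≈ 0.916700
step 4 [2y] swap r/2=1147/36906: DF=(1 − 1147/36906·(0.958400+0.930200+0.916700))/(1+1147/36906) = 8853/10000 ≈ 0.885300
step 5 [2.5y] zero: DF = P = 841/1000 ≈ 0.841000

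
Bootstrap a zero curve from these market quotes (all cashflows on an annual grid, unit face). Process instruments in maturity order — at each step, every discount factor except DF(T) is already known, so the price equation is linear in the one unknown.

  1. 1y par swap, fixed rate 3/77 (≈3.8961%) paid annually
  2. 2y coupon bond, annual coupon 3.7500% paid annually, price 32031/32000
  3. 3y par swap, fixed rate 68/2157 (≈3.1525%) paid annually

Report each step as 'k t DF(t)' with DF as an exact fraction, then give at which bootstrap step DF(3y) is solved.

1 1 77/80
2 2 93/100
3 3 2279/2500
DF(3y) is solved at step 3

step 1 [1y] swap r/1=3/77: DF=(1 − 3/77·(0))/(1+3/77) = 77/80 ≈ 0.962500
step 2 [2y] bond c/1=3/80: DF=(32031/32000 − 3/80·(0.962500))/(1+3/80) = 93/100 ≈ 0.930000
step 3 [3y] swap r/1=68/2157: DF=(1 − 68/2157·(0.962500+0.930000))/(1+68/2157) = 2279/2500 ≈ 0.911600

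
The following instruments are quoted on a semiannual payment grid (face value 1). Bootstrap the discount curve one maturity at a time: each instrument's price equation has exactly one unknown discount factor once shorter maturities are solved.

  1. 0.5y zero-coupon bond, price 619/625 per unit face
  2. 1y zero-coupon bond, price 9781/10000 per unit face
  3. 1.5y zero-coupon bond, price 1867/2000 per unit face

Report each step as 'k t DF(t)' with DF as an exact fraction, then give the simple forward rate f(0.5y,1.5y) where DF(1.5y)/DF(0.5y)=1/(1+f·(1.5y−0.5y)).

step 1 [0.5y] zero: DF = P = 619/625 ≈ 0.990400
step 2 [1y] zero: DF = P = 9781/10000 ≈ 0.978100
step 3 [1.5y] zero: DF = P = 1867/2000 ≈ 0.933500

1 1/2 619/625
2 1 9781/10000
3 3/2 1867/2000
f(0.5y,1.5y) = ((619/625)/(1867/2000) − 1)/(1) = 569/9335 ≈ 6.0953%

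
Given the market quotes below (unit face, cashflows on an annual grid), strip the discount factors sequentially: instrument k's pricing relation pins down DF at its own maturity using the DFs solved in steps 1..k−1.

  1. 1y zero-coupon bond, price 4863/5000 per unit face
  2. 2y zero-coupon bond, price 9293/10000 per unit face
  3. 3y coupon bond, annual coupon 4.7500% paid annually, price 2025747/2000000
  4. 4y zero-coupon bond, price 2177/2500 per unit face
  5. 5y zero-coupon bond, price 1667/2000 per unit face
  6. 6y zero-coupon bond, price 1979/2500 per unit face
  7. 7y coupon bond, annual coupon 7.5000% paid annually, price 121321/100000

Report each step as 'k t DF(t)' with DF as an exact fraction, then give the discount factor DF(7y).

step 1 [1y] zero: DF = P = 4863/5000 ≈ 0.972600
step 2 [2y] zero: DF = P = 9293/10000 ≈ 0.929300
step 3 [3y] bond c/1=19/400: DF=(2025747/2000000 − 19/400·(0.972600+0.929300))/(1+19/400) = 8807/10000 ≈ 0.880700
step 4 [4y] zero: DF = P = 2177/2500 ≈ 0.870800
step 5 [5y] zero: DF = P = 1667/2000 ≈ 0.833500
step 6 [6y] zero: DF = P = 1979/2500 ≈ 0.791600
step 7 [7y] bond c/1=3/40: DF=(121321/100000 − 3/40·(0.972600+0.929300+0.880700+0.870800+0.833500+0.791600))/(1+3/40) = 7603/10000 ≈ 0.760300

1 1 4863/5000
2 2 9293/10000
3 3 8807/10000
4 4 2177/2500
5 5 1667/2000
6 6 1979/2500
7 7 7603/10000
DF(7y) = 7603/10000 ≈ 0.760300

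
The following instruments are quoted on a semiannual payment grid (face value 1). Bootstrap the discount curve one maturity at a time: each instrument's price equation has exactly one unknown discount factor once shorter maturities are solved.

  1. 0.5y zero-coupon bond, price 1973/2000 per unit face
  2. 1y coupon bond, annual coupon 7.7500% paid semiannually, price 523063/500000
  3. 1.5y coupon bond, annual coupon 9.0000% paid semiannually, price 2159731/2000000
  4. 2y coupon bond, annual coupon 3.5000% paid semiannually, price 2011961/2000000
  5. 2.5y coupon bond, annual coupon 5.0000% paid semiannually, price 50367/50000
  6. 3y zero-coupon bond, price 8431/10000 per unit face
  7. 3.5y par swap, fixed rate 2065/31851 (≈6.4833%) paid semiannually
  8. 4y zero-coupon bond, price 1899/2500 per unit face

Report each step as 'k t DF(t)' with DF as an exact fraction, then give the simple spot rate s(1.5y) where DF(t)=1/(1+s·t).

step 1 [0.5y] zero: DF = P = 1973/2000 ≈ 0.986500
step 2 [1y] bond c/2=31/800: DF=(523063/500000 − 31/800·(0.986500))/(1+31/800) = 9703/10000 ≈ 0.970300
step 3 [1.5y] bond c/2=9/200: DF=(2159731/2000000 − 9/200·(0.986500+0.970300))/(1+9/200) = 9491/10000 ≈ 0.949100
step 4 [2y] bond c/2=7/400: DF=(2011961/2000000 − 7/400·(0.986500+0.970300+0.949100))/(1+7/400) = 9387/10000 ≈ 0.938700
step 5 [2.5y] bond c/2=1/40: DF=(50367/50000 − 1/40·(0.986500+0.970300+0.949100+0.938700))/(1+1/40) = 889/1000 ≈ 0.889000
step 6 [3y] zero: DF = P = 8431/10000 ≈ 0.843100
step 7 [3.5y] swap r/2=2065/63702: DF=(1 − 2065/63702·(0.986500+0.970300+0.949100+0.938700+0.889000+0.843100))/(1+2065/63702) = 1587/2000 ≈ 0.793500
step 8 [4y] zero: DF = P = 1899/2500 ≈ 0.759600

1 1/2 1973/2000
2 1 9703/10000
3 3/2 9491/10000
4 2 9387/10000
5 5/2 889/1000
6 3 8431/10000
7 7/2 1587/2000
8 4 1899/2500
s(1.5y) = (1/(9491/10000) − 1)/(3/2) = 1018/28473 ≈ 3.5753%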